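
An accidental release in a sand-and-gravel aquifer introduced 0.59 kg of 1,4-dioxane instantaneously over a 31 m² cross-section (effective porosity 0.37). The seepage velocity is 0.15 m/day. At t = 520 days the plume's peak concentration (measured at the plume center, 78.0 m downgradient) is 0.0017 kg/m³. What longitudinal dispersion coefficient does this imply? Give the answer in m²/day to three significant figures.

At the plume center C_max = M/(n_e·A·√(4πDt)), so D = M²/(4πt·(n_e·A·C_max)²).
n_e·A·C_max = 0.37 × 31 × 0.0017 = 0.01950 kg/m.
D = 0.59²/(4π × 520 × 0.01950²) = 0.140 m²/day.

0.140 m²/day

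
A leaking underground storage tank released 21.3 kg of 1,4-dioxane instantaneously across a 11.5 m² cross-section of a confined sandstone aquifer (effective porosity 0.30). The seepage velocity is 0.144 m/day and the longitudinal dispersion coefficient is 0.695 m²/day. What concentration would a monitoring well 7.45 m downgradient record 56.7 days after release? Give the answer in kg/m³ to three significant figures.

For an instantaneous plane source, C(x,t) = M/(n_e·A·√(4πDt)) · exp(−(x−vt)²/(4Dt)), with n_e·A the pore (flow) area.
Plume center vt = 0.144 × 56.7 = 8.1648 m, so the well at 7.45 m is 0.7148 m upgradient of the peak.
√(4πDt) = 22.25 m, giving peak height M/(n_e·A·√(4πDt)) = 21.3/(0.30 × 11.5 × 22.25) = 0.2775 kg/m³.
(x−vt)²/(4Dt) = (-0.7148)²/(4 × 0.695 × 56.7) = 0.003241; exp(−0.003241) = 0.9968.
C = 0.2775 × 0.9968 = 0.277 kg/m³.

0.277 kg/m³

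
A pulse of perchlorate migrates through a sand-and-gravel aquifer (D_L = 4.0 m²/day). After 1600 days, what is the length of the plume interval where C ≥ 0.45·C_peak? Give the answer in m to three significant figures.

The plume is Gaussian with σ = √(2Dt) = √(2 × 4.0 × 1600) = 113.1 m.
C/C_peak = exp(−Δx²/(2σ²)) = 0.45 ⇒ Δx = σ·√(−2 ln 0.45) = 113.1 × 1.264 = 143.0 m.
Width = 2Δx = 286 m.

286 m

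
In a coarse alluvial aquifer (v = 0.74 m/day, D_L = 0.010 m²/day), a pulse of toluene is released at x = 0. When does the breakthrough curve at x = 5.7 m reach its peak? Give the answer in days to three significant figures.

7.68 days

For the 1D instantaneous-source solution, setting ∂C/∂t = 0 at fixed x gives v²t² + 2Dt − x² = 0, so t = (√(D² + v²x²) − D)/v².
√(D² + v²x²) = √(0.010² + 0.74² × 5.7²) = 4.218; v² = 0.5476.
t = (4.218 − 0.010)/0.5476 = 7.68 days (vs. the pure-advection estimate x/v = 7.70 d).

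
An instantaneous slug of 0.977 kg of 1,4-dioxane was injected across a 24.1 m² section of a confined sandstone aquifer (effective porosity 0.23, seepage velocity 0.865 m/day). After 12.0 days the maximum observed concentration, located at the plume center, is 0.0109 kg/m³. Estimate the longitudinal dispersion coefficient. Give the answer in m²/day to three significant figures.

1.73 m²/day

At the plume center C_max = M/(n_e·A·√(4πDt)), so D = M²/(4πt·(n_e·A·C_max)²).
n_e·A·C_max = 0.23 × 24.1 × 0.0109 = 0.06042 kg/m.
D = 0.977²/(4π × 12.0 × 0.06042²) = 1.73 m²/day.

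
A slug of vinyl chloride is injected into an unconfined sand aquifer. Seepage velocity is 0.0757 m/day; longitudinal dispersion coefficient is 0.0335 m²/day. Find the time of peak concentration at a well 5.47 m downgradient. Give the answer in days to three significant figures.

For the 1D instantaneous-source solution, setting ∂C/∂t = 0 at fixed x gives v²t² + 2Dt − x² = 0, so t = (√(D² + v²x²) − D)/v².
√(D² + v²x²) = √(0.0335² + 0.0757² × 5.47²) = 0.4154; v² = 0.00573049.
t = (0.4154 − 0.0335)/0.00573049 = 66.6 days (vs. the pure-advection estimate x/v = 72.3 d).

66.6 days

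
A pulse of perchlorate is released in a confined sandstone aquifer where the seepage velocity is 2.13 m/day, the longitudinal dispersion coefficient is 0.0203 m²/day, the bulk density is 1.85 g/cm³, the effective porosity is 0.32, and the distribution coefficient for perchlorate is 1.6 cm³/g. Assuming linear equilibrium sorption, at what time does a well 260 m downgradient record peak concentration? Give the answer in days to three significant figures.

Retardation factor R = 1 + ρ_b·K_d/n = 1 + 1.85 × 1.6/0.32 = 10.25.
Sorption retards both mechanisms: v_R = v/R = 0.2078 m/day, D_R = D/R = 0.001980 m²/day.
Peak time from v_R²t² + 2D_R t − x² = 0: t = (√(D_R² + v_R²x²) − D_R)/v_R².
√(D_R² + v_R²x²) = √(0.001980² + 0.2078² × 260²) = 54.03; v_R² = 0.04318.
t = (54.03 − 0.001980)/0.04318 = 1250 days.

1250 days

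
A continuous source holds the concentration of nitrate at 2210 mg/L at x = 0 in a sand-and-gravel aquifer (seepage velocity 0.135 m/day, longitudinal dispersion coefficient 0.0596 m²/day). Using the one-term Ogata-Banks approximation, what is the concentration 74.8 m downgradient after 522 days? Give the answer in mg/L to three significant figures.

644 mg/L

For a continuous step input, C/C₀ ≈ ½·erfc((x−vt)/(2√(Dt))).
vt = 0.135 × 522 = 70.47 m and 2√(Dt) = 2√(0.0596 × 522) = 11.16 m.
Argument (x−vt)/(2√(Dt)) = (74.8 − 70.47)/11.16 = 0.3880; ½·erfc(0.3880) = 0.2916.
C = 2210 × 0.2916 = 644 mg/L.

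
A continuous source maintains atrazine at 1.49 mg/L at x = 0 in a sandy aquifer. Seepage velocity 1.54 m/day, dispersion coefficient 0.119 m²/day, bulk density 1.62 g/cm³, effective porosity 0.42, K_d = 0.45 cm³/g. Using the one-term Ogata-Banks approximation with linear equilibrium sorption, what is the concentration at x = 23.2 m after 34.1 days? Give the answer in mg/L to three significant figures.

Retardation factor R = 1 + ρ_b·K_d/n = 1 + 1.62 × 0.45/0.42 = 2.736.
Sorption retards both mechanisms: v_R = v/R = 0.5629 m/day, D_R = D/R = 0.04349 m²/day.
v_R·t = 0.5629 × 34.1 = 19.19489 m; 2√(D_R t) = 2.436 m; argument = (23.2 − 19.19489)/2.436 = 1.644.
C = C₀ × ½·erfc(1.644) = 1.49 × 0.01004 = 0.0150 mg/L.

0.0150 mg/L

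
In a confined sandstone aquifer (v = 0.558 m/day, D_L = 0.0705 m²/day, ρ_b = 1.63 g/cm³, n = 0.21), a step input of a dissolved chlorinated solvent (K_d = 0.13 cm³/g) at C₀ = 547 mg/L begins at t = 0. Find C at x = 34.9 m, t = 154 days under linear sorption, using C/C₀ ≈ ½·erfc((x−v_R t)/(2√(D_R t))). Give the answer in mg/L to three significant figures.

Retardation factor R = 1 + ρ_b·K_d/n = 1 + 1.63 × 0.13/0.21 = 2.009.
Sorption retards both mechanisms: v_R = v/R = 0.2778 m/day, D_R = D/R = 0.03509 m²/day.
v_R·t = 0.2778 × 154 = 42.7812 m; 2√(D_R t) = 4.649 m; argument = (34.9 − 42.7812)/4.649 = -1.695.
C = C₀ × ½·erfc(-1.695) = 547 × 0.9917 = 542 mg/L.

542 mg/L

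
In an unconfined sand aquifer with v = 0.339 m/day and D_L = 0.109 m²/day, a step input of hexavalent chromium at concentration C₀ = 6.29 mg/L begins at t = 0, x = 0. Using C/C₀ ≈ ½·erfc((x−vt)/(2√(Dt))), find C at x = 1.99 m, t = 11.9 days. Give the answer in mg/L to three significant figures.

5.65 mg/L

For a continuous step input, C/C₀ ≈ ½·erfc((x−vt)/(2√(Dt))).
vt = 0.339 × 11.9 = 4.0341 m and 2√(Dt) = 2√(0.109 × 11.9) = 2.278 m.
Argument (x−vt)/(2√(Dt)) = (1.99 − 4.0341)/2.278 = -0.8973; ½·erfc(-0.8973) = 0.8978.
C = 6.29 × 0.8978 = 5.65 mg/L.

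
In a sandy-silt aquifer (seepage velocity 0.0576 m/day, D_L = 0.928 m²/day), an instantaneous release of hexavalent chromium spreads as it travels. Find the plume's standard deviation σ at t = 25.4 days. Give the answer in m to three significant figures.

Dispersive spreading gives a Gaussian with σ² = 2Dt; advection only shifts the center.
σ = √(2 × 0.928 × 25.4) = 6.87 m.

6.87 m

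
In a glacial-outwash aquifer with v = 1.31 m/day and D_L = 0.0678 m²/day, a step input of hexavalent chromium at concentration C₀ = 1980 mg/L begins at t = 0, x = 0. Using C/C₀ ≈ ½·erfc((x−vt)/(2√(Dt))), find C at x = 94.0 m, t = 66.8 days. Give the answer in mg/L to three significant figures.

For a continuous step input, C/C₀ ≈ ½·erfc((x−vt)/(2√(Dt))).
vt = 1.31 × 66.8 = 87.508 m and 2√(Dt) = 2√(0.0678 × 66.8) = 4.256 m.
Argument (x−vt)/(2√(Dt)) = (94.0 − 87.508)/4.256 = 1.525; ½·erfc(1.525) = 0.01552.
C = 1980 × 0.01552 = 30.7 mg/L.

30.7 mg/L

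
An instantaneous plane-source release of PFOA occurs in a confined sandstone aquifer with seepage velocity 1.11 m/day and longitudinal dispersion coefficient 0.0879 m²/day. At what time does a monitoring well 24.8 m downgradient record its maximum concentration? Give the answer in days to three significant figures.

22.3 days

For the 1D instantaneous-source solution, setting ∂C/∂t = 0 at fixed x gives v²t² + 2Dt − x² = 0, so t = (√(D² + v²x²) − D)/v².
√(D² + v²x²) = √(0.0879² + 1.11² × 24.8²) = 27.53; v² = 1.2321.
t = (27.53 − 0.0879)/1.2321 = 22.3 days (vs. the pure-advection estimate x/v = 22.3 d).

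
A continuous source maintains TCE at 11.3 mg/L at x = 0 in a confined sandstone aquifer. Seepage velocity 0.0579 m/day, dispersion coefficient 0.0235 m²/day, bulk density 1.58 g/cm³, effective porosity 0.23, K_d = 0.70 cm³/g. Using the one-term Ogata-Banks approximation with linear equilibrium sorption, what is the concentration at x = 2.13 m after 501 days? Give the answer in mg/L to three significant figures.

Retardation factor R = 1 + ρ_b·K_d/n = 1 + 1.58 × 0.70/0.23 = 5.809.
Sorption retards both mechanisms: v_R = v/R = 0.009967 m/day, D_R = D/R = 0.004045 m²/day.
v_R·t = 0.009967 × 501 = 4.993467 m; 2√(D_R t) = 2.847 m; argument = (2.13 − 4.993467)/2.847 = -1.006.
C = C₀ × ½·erfc(-1.006) = 11.3 × 0.9226 = 10.4 mg/L.

10.4 mg/L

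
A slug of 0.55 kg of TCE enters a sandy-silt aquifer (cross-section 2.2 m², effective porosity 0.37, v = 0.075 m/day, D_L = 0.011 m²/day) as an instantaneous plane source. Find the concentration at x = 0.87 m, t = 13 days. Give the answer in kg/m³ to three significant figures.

For an instantaneous plane source, C(x,t) = M/(n_e·A·√(4πDt)) · exp(−(x−vt)²/(4Dt)), with n_e·A the pore (flow) area.
Plume center vt = 0.075 × 13 = 0.975 m, so the well at 0.87 m is 0.105 m upgradient of the peak.
√(4πDt) = 1.341 m, giving peak height M/(n_e·A·√(4πDt)) = 0.55/(0.37 × 2.2 × 1.341) = 0.5039 kg/m³.
(x−vt)²/(4Dt) = (-0.105)²/(4 × 0.011 × 13) = 0.01927; exp(−0.01927) = 0.9809.
C = 0.5039 × 0.9809 = 0.494 kg/m³.

0.494 kg/m³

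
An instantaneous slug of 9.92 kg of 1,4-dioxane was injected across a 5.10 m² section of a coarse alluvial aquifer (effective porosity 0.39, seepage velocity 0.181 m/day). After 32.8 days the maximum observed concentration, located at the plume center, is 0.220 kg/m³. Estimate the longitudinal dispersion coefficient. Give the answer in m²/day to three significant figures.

At the plume center C_max = M/(n_e·A·√(4πDt)), so D = M²/(4πt·(n_e·A·C_max)²).
n_e·A·C_max = 0.39 × 5.10 × 0.220 = 0.4376 kg/m.
D = 9.92²/(4π × 32.8 × 0.4376²) = 1.25 m²/day.

1.25 m²/day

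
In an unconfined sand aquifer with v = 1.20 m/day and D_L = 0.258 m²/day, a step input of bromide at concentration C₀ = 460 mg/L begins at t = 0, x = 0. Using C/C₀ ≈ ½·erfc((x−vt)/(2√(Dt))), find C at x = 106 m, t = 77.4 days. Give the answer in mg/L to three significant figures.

8.71 mg/L

For a continuous step input, C/C₀ ≈ ½·erfc((x−vt)/(2√(Dt))).
vt = 1.20 × 77.4 = 92.88 m and 2√(Dt) = 2√(0.258 × 77.4) = 8.937 m.
Argument (x−vt)/(2√(Dt)) = (106 − 92.88)/8.937 = 1.468; ½·erfc(1.468) = 0.01894.
C = 460 × 0.01894 = 8.71 mg/L.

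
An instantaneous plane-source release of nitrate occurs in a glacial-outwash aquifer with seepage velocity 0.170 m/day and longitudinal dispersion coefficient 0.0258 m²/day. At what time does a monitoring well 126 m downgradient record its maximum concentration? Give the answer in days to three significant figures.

740 days

For the 1D instantaneous-source solution, setting ∂C/∂t = 0 at fixed x gives v²t² + 2Dt − x² = 0, so t = (√(D² + v²x²) − D)/v².
√(D² + v²x²) = √(0.0258² + 0.170² × 126²) = 21.42; v² = 0.0289.
t = (21.42 − 0.0258)/0.0289 = 740 days (vs. the pure-advection estimate x/v = 741 d).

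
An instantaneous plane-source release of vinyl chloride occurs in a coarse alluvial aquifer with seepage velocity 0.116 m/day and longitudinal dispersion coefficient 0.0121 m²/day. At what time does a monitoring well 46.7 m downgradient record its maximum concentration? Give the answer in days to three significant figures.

402 days

For the 1D instantaneous-source solution, setting ∂C/∂t = 0 at fixed x gives v²t² + 2Dt − x² = 0, so t = (√(D² + v²x²) − D)/v².
√(D² + v²x²) = √(0.0121² + 0.116² × 46.7²) = 5.417; v² = 0.013456.
t = (5.417 − 0.0121)/0.013456 = 402 days (vs. the pure-advection estimate x/v = 403 d).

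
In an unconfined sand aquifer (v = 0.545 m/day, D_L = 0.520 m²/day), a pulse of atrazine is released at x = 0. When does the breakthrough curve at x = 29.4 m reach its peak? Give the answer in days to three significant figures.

For the 1D instantaneous-source solution, setting ∂C/∂t = 0 at fixed x gives v²t² + 2Dt − x² = 0, so t = (√(D² + v²x²) − D)/v².
√(D² + v²x²) = √(0.520² + 0.545² × 29.4²) = 16.03; v² = 0.297025.
t = (16.03 − 0.520)/0.297025 = 52.2 days (vs. the pure-advection estimate x/v = 53.9 d).

52.2 days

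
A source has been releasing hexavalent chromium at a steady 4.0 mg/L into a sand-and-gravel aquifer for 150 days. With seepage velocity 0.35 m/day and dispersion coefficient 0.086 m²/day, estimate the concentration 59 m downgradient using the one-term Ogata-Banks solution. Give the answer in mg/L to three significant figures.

0.401 mg/L

For a continuous step input, C/C₀ ≈ ½·erfc((x−vt)/(2√(Dt))).
vt = 0.35 × 150 = 52.5 m and 2√(Dt) = 2√(0.086 × 150) = 7.183 m.
Argument (x−vt)/(2√(Dt)) = (59 − 52.5)/7.183 = 0.9049; ½·erfc(0.9049) = 0.1003.
C = 4.0 × 0.1003 = 0.401 mg/L.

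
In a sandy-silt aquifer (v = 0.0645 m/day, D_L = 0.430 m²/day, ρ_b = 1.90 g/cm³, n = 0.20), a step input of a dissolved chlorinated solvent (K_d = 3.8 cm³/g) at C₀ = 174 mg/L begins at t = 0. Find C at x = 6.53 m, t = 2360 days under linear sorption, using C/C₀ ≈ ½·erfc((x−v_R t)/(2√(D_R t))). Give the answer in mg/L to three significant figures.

64.6 mg/L

Retardation factor R = 1 + ρ_b·K_d/n = 1 + 1.90 × 3.8/0.20 = 37.10.
Sorption retards both mechanisms: v_R = v/R = 0.001739 m/day, D_R = D/R = 0.01159 m²/day.
v_R·t = 0.001739 × 2360 = 4.10404 m; 2√(D_R t) = 10.46 m; argument = (6.53 − 4.10404)/10.46 = 0.2319.
C = C₀ × ½·erfc(0.2319) = 174 × 0.3715 = 64.6 mg/L.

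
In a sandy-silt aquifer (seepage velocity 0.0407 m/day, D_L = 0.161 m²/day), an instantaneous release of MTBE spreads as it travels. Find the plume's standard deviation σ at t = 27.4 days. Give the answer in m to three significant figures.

Dispersive spreading gives a Gaussian with σ² = 2Dt; advection only shifts the center.
σ = √(2 × 0.161 × 27.4) = 2.97 m.

2.97 m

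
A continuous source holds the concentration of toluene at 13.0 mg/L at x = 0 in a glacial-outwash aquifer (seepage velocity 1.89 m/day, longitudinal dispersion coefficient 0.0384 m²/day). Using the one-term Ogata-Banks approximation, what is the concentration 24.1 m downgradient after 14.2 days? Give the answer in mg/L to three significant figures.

For a continuous step input, C/C₀ ≈ ½·erfc((x−vt)/(2√(Dt))).
vt = 1.89 × 14.2 = 26.838 m and 2√(Dt) = 2√(0.0384 × 14.2) = 1.477 m.
Argument (x−vt)/(2√(Dt)) = (24.1 − 26.838)/1.477 = -1.854; ½·erfc(-1.854) = 0.9956.
C = 13.0 × 0.9956 = 12.9 mg/L.

12.9 mg/L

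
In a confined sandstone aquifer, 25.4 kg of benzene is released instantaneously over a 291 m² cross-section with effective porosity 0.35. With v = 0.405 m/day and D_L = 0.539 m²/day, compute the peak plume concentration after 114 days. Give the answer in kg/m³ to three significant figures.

0.00897 kg/m³

The peak of an instantaneous 1D plume sits at x = vt; there the Gaussian factor is 1 and C_max = M/(n_e·A·√(4πDt)), where n_e·A is the pore area the mass is dissolved in.
√(4πDt) = √(4π × 0.539 × 114) = 27.79 m, so C_max = 25.4/(0.35 × 291 × 27.79) = 0.00897 kg/m³.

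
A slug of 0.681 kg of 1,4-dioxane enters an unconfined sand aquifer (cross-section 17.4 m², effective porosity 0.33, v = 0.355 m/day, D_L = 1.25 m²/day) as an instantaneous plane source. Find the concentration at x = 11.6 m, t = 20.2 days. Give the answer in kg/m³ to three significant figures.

For an instantaneous plane source, C(x,t) = M/(n_e·A·√(4πDt)) · exp(−(x−vt)²/(4Dt)), with n_e·A the pore (flow) area.
Plume center vt = 0.355 × 20.2 = 7.171 m, so the well at 11.6 m is 4.429 m downgradient of the peak.
√(4πDt) = 17.81 m, giving peak height M/(n_e·A·√(4πDt)) = 0.681/(0.33 × 17.4 × 17.81) = 0.006659 kg/m³.
(x−vt)²/(4Dt) = (4.429)²/(4 × 1.25 × 20.2) = 0.1942; exp(−0.1942) = 0.8235.
C = 0.006659 × 0.8235 = 0.00548 kg/m³.

0.00548 kg/m³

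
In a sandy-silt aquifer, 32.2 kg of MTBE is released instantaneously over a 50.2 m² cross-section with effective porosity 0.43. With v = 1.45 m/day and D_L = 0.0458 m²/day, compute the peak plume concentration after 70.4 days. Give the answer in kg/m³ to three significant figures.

The peak of an instantaneous 1D plume sits at x = vt; there the Gaussian factor is 1 and C_max = M/(n_e·A·√(4πDt)), where n_e·A is the pore area the mass is dissolved in.
√(4πDt) = √(4π × 0.0458 × 70.4) = 6.365 m, so C_max = 32.2/(0.43 × 50.2 × 6.365) = 0.234 kg/m³.

0.234 kg/m³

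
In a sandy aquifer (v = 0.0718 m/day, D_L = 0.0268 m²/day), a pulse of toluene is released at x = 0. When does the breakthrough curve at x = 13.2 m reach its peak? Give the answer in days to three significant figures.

179 days

For the 1D instantaneous-source solution, setting ∂C/∂t = 0 at fixed x gives v²t² + 2Dt − x² = 0, so t = (√(D² + v²x²) − D)/v².
√(D² + v²x²) = √(0.0268² + 0.0718² × 13.2²) = 0.9481; v² = 0.00515524.
t = (0.9481 − 0.0268)/0.00515524 = 179 days (vs. the pure-advection estimate x/v = 184 d).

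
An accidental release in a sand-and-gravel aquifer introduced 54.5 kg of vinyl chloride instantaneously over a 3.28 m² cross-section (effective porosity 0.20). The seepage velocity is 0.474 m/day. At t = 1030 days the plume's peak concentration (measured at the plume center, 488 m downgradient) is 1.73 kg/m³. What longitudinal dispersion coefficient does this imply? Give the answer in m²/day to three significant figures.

At the plume center C_max = M/(n_e·A·√(4πDt)), so D = M²/(4πt·(n_e·A·C_max)²).
n_e·A·C_max = 0.20 × 3.28 × 1.73 = 1.135 kg/m.
D = 54.5²/(4π × 1030 × 1.135²) = 0.178 m²/day.

0.178 m²/day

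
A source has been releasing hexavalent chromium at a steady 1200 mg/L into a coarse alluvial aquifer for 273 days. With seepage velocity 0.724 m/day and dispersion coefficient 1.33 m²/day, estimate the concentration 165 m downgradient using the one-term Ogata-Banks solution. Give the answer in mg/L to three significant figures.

1060 mg/L

For a continuous step input, C/C₀ ≈ ½·erfc((x−vt)/(2√(Dt))).
vt = 0.724 × 273 = 197.652 m and 2√(Dt) = 2√(1.33 × 273) = 38.11 m.
Argument (x−vt)/(2√(Dt)) = (165 − 197.652)/38.11 = -0.8568; ½·erfc(-0.8568) = 0.8872.
C = 1200 × 0.8872 = 1060 mg/L.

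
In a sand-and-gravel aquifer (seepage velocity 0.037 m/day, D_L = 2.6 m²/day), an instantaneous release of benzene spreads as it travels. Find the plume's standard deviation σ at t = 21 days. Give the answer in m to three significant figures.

Dispersive spreading gives a Gaussian with σ² = 2Dt; advection only shifts the center.
σ = √(2 × 2.6 × 21) = 10.4 m.

10.4 m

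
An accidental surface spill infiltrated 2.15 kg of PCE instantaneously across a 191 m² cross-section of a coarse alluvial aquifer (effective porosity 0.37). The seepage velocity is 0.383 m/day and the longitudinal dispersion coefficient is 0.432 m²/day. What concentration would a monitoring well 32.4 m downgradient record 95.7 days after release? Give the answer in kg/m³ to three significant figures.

0.00120 kg/m³

For an instantaneous plane source, C(x,t) = M/(n_e·A·√(4πDt)) · exp(−(x−vt)²/(4Dt)), with n_e·A the pore (flow) area.
Plume center vt = 0.383 × 95.7 = 36.6531 m, so the well at 32.4 m is 4.2531 m upgradient of the peak.
√(4πDt) = 22.79 m, giving peak height M/(n_e·A·√(4πDt)) = 2.15/(0.37 × 191 × 22.79) = 0.001335 kg/m³.
(x−vt)²/(4Dt) = (-4.2531)²/(4 × 0.432 × 95.7) = 0.1094; exp(−0.1094) = 0.8964.
C = 0.001335 × 0.8964 = 0.00120 kg/m³.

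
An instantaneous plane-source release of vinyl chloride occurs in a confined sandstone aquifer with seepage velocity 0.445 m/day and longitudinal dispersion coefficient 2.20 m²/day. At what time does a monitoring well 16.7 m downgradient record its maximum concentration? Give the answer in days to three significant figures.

For the 1D instantaneous-source solution, setting ∂C/∂t = 0 at fixed x gives v²t² + 2Dt − x² = 0, so t = (√(D² + v²x²) − D)/v².
√(D² + v²x²) = √(2.20² + 0.445² × 16.7²) = 7.750; v² = 0.198025.
t = (7.750 − 2.20)/0.198025 = 28.0 days (vs. the pure-advection estimate x/v = 37.5 d).

28.0 days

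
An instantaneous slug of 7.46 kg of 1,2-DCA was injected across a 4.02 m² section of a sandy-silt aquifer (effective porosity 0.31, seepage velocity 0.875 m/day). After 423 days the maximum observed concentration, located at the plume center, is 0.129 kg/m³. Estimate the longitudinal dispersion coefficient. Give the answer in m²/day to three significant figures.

At the plume center C_max = M/(n_e·A·√(4πDt)), so D = M²/(4πt·(n_e·A·C_max)²).
n_e·A·C_max = 0.31 × 4.02 × 0.129 = 0.1608 kg/m.
D = 7.46²/(4π × 423 × 0.1608²) = 0.405 m²/day.

0.405 m²/day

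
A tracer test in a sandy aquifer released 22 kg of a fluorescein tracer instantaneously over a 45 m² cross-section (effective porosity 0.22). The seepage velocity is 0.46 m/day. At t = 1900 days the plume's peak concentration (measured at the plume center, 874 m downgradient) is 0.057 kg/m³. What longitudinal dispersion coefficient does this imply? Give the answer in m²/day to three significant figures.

0.0637 m²/day

At the plume center C_max = M/(n_e·A·√(4πDt)), so D = M²/(4πt·(n_e·A·C_max)²).
n_e·A·C_max = 0.22 × 45 × 0.057 = 0.5643 kg/m.
D = 22²/(4π × 1900 × 0.5643²) = 0.0637 m²/day.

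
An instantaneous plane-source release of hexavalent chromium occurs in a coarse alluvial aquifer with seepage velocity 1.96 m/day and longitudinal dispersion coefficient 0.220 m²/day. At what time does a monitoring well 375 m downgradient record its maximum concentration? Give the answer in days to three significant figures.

For the 1D instantaneous-source solution, setting ∂C/∂t = 0 at fixed x gives v²t² + 2Dt − x² = 0, so t = (√(D² + v²x²) − D)/v².
√(D² + v²x²) = √(0.220² + 1.96² × 375²) = 735.0; v² = 3.8416.
t = (735.0 − 0.220)/3.8416 = 191 days (vs. the pure-advection estimate x/v = 191 d).

191 days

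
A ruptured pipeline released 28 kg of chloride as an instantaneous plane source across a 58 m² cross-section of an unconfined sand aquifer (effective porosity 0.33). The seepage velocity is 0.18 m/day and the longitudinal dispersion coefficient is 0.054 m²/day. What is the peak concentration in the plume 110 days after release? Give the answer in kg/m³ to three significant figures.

The peak of an instantaneous 1D plume sits at x = vt; there the Gaussian factor is 1 and C_max = M/(n_e·A·√(4πDt)), where n_e·A is the pore area the mass is dissolved in.
√(4πDt) = √(4π × 0.054 × 110) = 8.640 m, so C_max = 28/(0.33 × 58 × 8.640) = 0.169 kg/m³.

0.169 kg/m³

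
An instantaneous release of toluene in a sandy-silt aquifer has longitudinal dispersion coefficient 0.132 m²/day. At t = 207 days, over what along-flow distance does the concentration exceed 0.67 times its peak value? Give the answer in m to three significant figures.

The plume is Gaussian with σ = √(2Dt) = √(2 × 0.132 × 207) = 7.392 m.
C/C_peak = exp(−Δx²/(2σ²)) = 0.67 ⇒ Δx = σ·√(−2 ln 0.67) = 7.392 × 0.8950 = 6.616 m.
Width = 2Δx = 13.2 m.

13.2 m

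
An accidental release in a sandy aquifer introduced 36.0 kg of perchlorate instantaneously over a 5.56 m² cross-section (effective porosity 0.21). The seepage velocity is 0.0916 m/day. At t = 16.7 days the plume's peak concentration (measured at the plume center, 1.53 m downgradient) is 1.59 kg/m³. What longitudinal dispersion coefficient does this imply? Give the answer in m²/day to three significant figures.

At the plume center C_max = M/(n_e·A·√(4πDt)), so D = M²/(4πt·(n_e·A·C_max)²).
n_e·A·C_max = 0.21 × 5.56 × 1.59 = 1.856 kg/m.
D = 36.0²/(4π × 16.7 × 1.856²) = 1.79 m²/day.

1.79 m²/day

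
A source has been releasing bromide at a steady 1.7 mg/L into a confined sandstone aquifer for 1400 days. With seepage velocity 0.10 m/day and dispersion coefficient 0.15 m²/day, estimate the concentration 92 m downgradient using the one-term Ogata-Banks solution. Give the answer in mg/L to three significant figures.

1.68 mg/L

For a continuous step input, C/C₀ ≈ ½·erfc((x−vt)/(2√(Dt))).
vt = 0.10 × 1400 = 140 m and 2√(Dt) = 2√(0.15 × 1400) = 28.98 m.
Argument (x−vt)/(2√(Dt)) = (92 − 140)/28.98 = -1.656; ½·erfc(-1.656) = 0.9904.
C = 1.7 × 0.9904 = 1.68 mg/L.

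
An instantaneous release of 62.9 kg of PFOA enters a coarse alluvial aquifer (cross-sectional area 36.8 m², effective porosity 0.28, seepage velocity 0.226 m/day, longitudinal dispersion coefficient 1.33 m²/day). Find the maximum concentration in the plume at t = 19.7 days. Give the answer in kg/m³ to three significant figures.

The peak of an instantaneous 1D plume sits at x = vt; there the Gaussian factor is 1 and C_max = M/(n_e·A·√(4πDt)), where n_e·A is the pore area the mass is dissolved in.
√(4πDt) = √(4π × 1.33 × 19.7) = 18.15 m, so C_max = 62.9/(0.28 × 36.8 × 18.15) = 0.336 kg/m³.

0.336 kg/m³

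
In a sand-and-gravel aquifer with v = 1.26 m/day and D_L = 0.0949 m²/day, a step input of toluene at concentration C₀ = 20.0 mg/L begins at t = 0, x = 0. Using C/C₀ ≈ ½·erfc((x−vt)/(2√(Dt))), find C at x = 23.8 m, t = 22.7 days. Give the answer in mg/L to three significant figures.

For a continuous step input, C/C₀ ≈ ½·erfc((x−vt)/(2√(Dt))).
vt = 1.26 × 22.7 = 28.602 m and 2√(Dt) = 2√(0.0949 × 22.7) = 2.935 m.
Argument (x−vt)/(2√(Dt)) = (23.8 − 28.602)/2.935 = -1.636; ½·erfc(-1.636) = 0.9897.
C = 20.0 × 0.9897 = 19.8 mg/L.

19.8 mg/L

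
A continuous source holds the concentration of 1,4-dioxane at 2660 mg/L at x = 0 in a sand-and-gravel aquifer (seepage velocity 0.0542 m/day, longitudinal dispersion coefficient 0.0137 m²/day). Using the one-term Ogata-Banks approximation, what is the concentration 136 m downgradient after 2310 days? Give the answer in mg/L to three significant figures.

232 mg/L

For a continuous step input, C/C₀ ≈ ½·erfc((x−vt)/(2√(Dt))).
vt = 0.0542 × 2310 = 125.202 m and 2√(Dt) = 2√(0.0137 × 2310) = 11.25 m.
Argument (x−vt)/(2√(Dt)) = (136 − 125.202)/11.25 = 0.9598; ½·erfc(0.9598) = 0.08733.
C = 2660 × 0.08733 = 232 mg/L.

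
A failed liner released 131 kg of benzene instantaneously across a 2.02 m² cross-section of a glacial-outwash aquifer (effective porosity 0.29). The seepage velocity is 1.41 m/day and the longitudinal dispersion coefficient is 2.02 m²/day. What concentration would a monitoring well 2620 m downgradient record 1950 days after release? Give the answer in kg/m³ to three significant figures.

For an instantaneous plane source, C(x,t) = M/(n_e·A·√(4πDt)) · exp(−(x−vt)²/(4Dt)), with n_e·A the pore (flow) area.
Plume center vt = 1.41 × 1950 = 2749.5 m, so the well at 2620 m is 129.5 m upgradient of the peak.
√(4πDt) = 222.5 m, giving peak height M/(n_e·A·√(4πDt)) = 131/(0.29 × 2.02 × 222.5) = 1.005 kg/m³.
(x−vt)²/(4Dt) = (-129.5)²/(4 × 2.02 × 1950) = 1.064; exp(−1.064) = 0.3451.
C = 1.005 × 0.3451 = 0.347 kg/m³.

0.347 kg/m³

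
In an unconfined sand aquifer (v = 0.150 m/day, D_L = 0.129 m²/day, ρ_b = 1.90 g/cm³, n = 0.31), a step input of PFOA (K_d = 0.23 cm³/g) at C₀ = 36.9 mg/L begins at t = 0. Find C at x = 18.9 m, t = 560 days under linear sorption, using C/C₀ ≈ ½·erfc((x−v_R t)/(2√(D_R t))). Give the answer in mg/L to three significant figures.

36.2 mg/L

Retardation factor R = 1 + ρ_b·K_d/n = 1 + 1.90 × 0.23/0.31 = 2.410.
Sorption retards both mechanisms: v_R = v/R = 0.06224 m/day, D_R = D/R = 0.05353 m²/day.
v_R·t = 0.06224 × 560 = 34.8544 m; 2√(D_R t) = 10.95 m; argument = (18.9 − 34.8544)/10.95 = -1.457.
C = C₀ × ½·erfc(-1.457) = 36.9 × 0.9803 = 36.2 mg/L.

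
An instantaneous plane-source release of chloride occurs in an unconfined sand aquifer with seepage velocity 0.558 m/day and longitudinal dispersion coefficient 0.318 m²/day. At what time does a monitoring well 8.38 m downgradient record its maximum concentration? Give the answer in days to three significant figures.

For the 1D instantaneous-source solution, setting ∂C/∂t = 0 at fixed x gives v²t² + 2Dt − x² = 0, so t = (√(D² + v²x²) − D)/v².
√(D² + v²x²) = √(0.318² + 0.558² × 8.38²) = 4.687; v² = 0.311364.
t = (4.687 − 0.318)/0.311364 = 14.0 days (vs. the pure-advection estimate x/v = 15.0 d).

14.0 days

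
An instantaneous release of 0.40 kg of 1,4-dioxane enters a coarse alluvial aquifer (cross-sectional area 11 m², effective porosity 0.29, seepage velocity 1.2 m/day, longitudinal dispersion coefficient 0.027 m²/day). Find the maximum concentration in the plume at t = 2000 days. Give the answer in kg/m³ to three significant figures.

0.00481 kg/m³

The peak of an instantaneous 1D plume sits at x = vt; there the Gaussian factor is 1 and C_max = M/(n_e·A·√(4πDt)), where n_e·A is the pore area the mass is dissolved in.
√(4πDt) = √(4π × 0.027 × 2000) = 26.05 m, so C_max = 0.40/(0.29 × 11 × 26.05) = 0.00481 kg/m³.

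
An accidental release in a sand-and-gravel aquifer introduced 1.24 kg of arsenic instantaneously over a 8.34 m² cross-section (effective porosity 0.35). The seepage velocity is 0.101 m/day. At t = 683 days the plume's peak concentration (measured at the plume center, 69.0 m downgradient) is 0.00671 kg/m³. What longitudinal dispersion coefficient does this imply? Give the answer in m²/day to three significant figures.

At the plume center C_max = M/(n_e·A·√(4πDt)), so D = M²/(4πt·(n_e·A·C_max)²).
n_e·A·C_max = 0.35 × 8.34 × 0.00671 = 0.01959 kg/m.
D = 1.24²/(4π × 683 × 0.01959²) = 0.467 m²/day.

0.467 m²/day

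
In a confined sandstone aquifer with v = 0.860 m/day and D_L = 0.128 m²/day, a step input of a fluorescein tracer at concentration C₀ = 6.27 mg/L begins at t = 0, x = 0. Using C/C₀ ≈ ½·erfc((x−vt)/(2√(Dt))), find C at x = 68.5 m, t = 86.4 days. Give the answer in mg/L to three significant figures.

For a continuous step input, C/C₀ ≈ ½·erfc((x−vt)/(2√(Dt))).
vt = 0.860 × 86.4 = 74.304 m and 2√(Dt) = 2√(0.128 × 86.4) = 6.651 m.
Argument (x−vt)/(2√(Dt)) = (68.5 − 74.304)/6.651 = -0.8727; ½·erfc(-0.8727) = 0.8914.
C = 6.27 × 0.8914 = 5.59 mg/L.

5.59 mg/L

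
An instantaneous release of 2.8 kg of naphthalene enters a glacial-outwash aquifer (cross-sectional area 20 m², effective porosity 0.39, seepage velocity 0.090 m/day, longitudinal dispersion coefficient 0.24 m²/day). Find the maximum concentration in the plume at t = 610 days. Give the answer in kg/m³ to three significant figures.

The peak of an instantaneous 1D plume sits at x = vt; there the Gaussian factor is 1 and C_max = M/(n_e·A·√(4πDt)), where n_e·A is the pore area the mass is dissolved in.
√(4πDt) = √(4π × 0.24 × 610) = 42.89 m, so C_max = 2.8/(0.39 × 20 × 42.89) = 0.00837 kg/m³.

0.00837 kg/m³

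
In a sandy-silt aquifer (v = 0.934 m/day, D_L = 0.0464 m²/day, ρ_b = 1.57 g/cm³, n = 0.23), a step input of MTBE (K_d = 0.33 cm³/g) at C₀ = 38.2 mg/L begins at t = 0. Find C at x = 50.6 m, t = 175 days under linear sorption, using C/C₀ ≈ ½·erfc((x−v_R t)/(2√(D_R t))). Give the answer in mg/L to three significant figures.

Retardation factor R = 1 + ρ_b·K_d/n = 1 + 1.57 × 0.33/0.23 = 3.253.
Sorption retards both mechanisms: v_R = v/R = 0.2871 m/day, D_R = D/R = 0.01426 m²/day.
v_R·t = 0.2871 × 175 = 50.2425 m; 2√(D_R t) = 3.159 m; argument = (50.6 − 50.2425)/3.159 = 0.1132.
C = C₀ × ½·erfc(0.1132) = 38.2 × 0.4364 = 16.7 mg/L.

16.7 mg/L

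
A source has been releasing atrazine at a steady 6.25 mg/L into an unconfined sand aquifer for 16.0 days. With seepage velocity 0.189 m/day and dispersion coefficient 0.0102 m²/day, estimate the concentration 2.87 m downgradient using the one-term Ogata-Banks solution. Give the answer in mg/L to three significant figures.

For a continuous step input, C/C₀ ≈ ½·erfc((x−vt)/(2√(Dt))).
vt = 0.189 × 16.0 = 3.024 m and 2√(Dt) = 2√(0.0102 × 16.0) = 0.8080 m.
Argument (x−vt)/(2√(Dt)) = (2.87 − 3.024)/0.8080 = -0.1906; ½·erfc(-0.1906) = 0.6062.
C = 6.25 × 0.6062 = 3.79 mg/L.

3.79 mg/L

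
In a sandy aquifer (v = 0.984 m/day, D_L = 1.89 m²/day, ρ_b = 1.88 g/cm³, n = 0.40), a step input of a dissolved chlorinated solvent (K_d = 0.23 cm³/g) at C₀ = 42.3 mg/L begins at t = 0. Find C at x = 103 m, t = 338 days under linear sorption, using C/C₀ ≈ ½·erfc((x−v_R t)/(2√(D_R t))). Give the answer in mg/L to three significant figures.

41.8 mg/L

Retardation factor R = 1 + ρ_b·K_d/n = 1 + 1.88 × 0.23/0.40 = 2.081.
Sorption retards both mechanisms: v_R = v/R = 0.4728 m/day, D_R = D/R = 0.9082 m²/day.
v_R·t = 0.4728 × 338 = 159.8064 m; 2√(D_R t) = 35.04 m; argument = (103 − 159.8064)/35.04 = -1.621.
C = C₀ × ½·erfc(-1.621) = 42.3 × 0.9891 = 41.8 mg/L.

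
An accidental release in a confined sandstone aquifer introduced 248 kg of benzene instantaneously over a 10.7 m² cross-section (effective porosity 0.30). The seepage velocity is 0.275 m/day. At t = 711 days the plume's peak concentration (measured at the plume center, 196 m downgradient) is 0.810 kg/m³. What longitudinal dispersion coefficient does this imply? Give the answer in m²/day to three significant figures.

1.02 m²/day

At the plume center C_max = M/(n_e·A·√(4πDt)), so D = M²/(4πt·(n_e·A·C_max)²).
n_e·A·C_max = 0.30 × 10.7 × 0.810 = 2.600 kg/m.
D = 248²/(4π × 711 × 2.600²) = 1.02 m²/day.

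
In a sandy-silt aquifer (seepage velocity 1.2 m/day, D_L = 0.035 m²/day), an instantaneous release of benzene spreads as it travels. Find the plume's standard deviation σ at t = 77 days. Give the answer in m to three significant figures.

2.32 m

Dispersive spreading gives a Gaussian with σ² = 2Dt; advection only shifts the center.
σ = √(2 × 0.035 × 77) = 2.32 m.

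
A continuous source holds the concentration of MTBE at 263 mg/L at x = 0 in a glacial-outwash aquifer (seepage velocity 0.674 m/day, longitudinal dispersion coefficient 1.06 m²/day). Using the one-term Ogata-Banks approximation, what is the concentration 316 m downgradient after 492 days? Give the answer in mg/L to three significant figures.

180 mg/L

For a continuous step input, C/C₀ ≈ ½·erfc((x−vt)/(2√(Dt))).
vt = 0.674 × 492 = 331.608 m and 2√(Dt) = 2√(1.06 × 492) = 45.67 m.
Argument (x−vt)/(2√(Dt)) = (316 − 331.608)/45.67 = -0.3418; ½·erfc(-0.3418) = 0.6856.
C = 263 × 0.6856 = 180 mg/L.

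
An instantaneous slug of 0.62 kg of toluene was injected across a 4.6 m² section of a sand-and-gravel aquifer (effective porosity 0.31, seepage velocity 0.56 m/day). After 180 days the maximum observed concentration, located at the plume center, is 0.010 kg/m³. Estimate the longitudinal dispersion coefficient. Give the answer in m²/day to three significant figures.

0.836 m²/day

At the plume center C_max = M/(n_e·A·√(4πDt)), so D = M²/(4πt·(n_e·A·C_max)²).
n_e·A·C_max = 0.31 × 4.6 × 0.010 = 0.01426 kg/m.
D = 0.62²/(4π × 180 × 0.01426²) = 0.836 m²/day.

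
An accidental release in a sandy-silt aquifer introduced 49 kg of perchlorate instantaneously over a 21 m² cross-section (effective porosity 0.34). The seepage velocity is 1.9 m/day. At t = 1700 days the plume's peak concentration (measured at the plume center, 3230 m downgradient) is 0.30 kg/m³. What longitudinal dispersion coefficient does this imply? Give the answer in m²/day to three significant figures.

At the plume center C_max = M/(n_e·A·√(4πDt)), so D = M²/(4πt·(n_e·A·C_max)²).
n_e·A·C_max = 0.34 × 21 × 0.30 = 2.142 kg/m.
D = 49²/(4π × 1700 × 2.142²) = 0.0245 m²/day.

0.0245 m²/day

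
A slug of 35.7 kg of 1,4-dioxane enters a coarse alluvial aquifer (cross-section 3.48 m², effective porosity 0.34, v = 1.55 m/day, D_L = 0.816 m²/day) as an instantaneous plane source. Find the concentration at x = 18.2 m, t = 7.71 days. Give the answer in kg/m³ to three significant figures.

For an instantaneous plane source, C(x,t) = M/(n_e·A·√(4πDt)) · exp(−(x−vt)²/(4Dt)), with n_e·A the pore (flow) area.
Plume center vt = 1.55 × 7.71 = 11.9505 m, so the well at 18.2 m is 6.2495 m downgradient of the peak.
√(4πDt) = 8.892 m, giving peak height M/(n_e·A·√(4πDt)) = 35.7/(0.34 × 3.48 × 8.892) = 3.393 kg/m³.
(x−vt)²/(4Dt) = (6.2495)²/(4 × 0.816 × 7.71) = 1.552; exp(−1.552) = 0.2118.
C = 3.393 × 0.2118 = 0.719 kg/m³.

0.719 kg/m³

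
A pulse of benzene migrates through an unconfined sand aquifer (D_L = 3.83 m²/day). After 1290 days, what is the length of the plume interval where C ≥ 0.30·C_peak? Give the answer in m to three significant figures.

309 m

The plume is Gaussian with σ = √(2Dt) = √(2 × 3.83 × 1290) = 99.41 m.
C/C_peak = exp(−Δx²/(2σ²)) = 0.30 ⇒ Δx = σ·√(−2 ln 0.30) = 99.41 × 1.552 = 154.3 m.
Width = 2Δx = 309 m.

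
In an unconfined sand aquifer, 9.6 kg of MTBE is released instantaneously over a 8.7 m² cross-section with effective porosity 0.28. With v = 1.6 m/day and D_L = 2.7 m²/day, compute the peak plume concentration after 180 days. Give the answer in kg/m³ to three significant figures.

0.0504 kg/m³

The peak of an instantaneous 1D plume sits at x = vt; there the Gaussian factor is 1 and C_max = M/(n_e·A·√(4πDt)), where n_e·A is the pore area the mass is dissolved in.
√(4πDt) = √(4π × 2.7 × 180) = 78.15 m, so C_max = 9.6/(0.28 × 8.7 × 78.15) = 0.0504 kg/m³.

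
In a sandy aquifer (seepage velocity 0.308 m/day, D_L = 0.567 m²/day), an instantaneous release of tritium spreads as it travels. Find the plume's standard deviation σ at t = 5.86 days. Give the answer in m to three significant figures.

2.58 m

Dispersive spreading gives a Gaussian with σ² = 2Dt; advection only shifts the center.
σ = √(2 × 0.567 × 5.86) = 2.58 m.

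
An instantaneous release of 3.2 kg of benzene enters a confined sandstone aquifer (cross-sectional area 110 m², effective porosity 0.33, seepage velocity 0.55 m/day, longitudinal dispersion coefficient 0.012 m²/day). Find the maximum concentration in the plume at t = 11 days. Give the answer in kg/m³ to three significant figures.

The peak of an instantaneous 1D plume sits at x = vt; there the Gaussian factor is 1 and C_max = M/(n_e·A·√(4πDt)), where n_e·A is the pore area the mass is dissolved in.
√(4πDt) = √(4π × 0.012 × 11) = 1.288 m, so C_max = 3.2/(0.33 × 110 × 1.288) = 0.0684 kg/m³.

0.0684 kg/m³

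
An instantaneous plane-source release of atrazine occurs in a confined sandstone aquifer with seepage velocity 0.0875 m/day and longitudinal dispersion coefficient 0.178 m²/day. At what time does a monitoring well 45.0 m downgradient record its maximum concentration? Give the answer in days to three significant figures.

For the 1D instantaneous-source solution, setting ∂C/∂t = 0 at fixed x gives v²t² + 2Dt − x² = 0, so t = (√(D² + v²x²) − D)/v².
√(D² + v²x²) = √(0.178² + 0.0875² × 45.0²) = 3.942; v² = 0.00765625.
t = (3.942 − 0.178)/0.00765625 = 492 days (vs. the pure-advection estimate x/v = 514 d).

492 days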